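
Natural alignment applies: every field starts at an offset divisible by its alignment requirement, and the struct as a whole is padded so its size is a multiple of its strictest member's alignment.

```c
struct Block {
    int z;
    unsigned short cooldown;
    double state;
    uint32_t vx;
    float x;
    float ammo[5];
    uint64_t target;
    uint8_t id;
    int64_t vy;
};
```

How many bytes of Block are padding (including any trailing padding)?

13

@0: z [4B, align 4] → 4
@4: cooldown [2B, align 2] → 6
+2 pad (align 8)
@8: state [8B, align 8] → 16
@16: vx [4B, align 4] → 20
@20: x [4B, align 4] → 24
@24: ammo [20B, align 4] → 44
+4 pad (align 8)
@48: target [8B, align 8] → 56
@56: id [1B, align 1] → 57
+7 pad (align 8)
@64: vy [8B, align 8] → 72
size 72, align 8
data bytes 59, size 72 → padding 13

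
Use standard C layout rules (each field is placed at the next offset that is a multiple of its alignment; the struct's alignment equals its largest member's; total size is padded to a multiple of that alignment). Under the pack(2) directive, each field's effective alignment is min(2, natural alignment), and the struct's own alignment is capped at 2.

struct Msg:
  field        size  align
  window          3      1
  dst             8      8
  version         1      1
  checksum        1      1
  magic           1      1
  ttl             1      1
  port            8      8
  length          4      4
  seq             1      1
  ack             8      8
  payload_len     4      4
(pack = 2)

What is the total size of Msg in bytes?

@0: window [3B, align 1] → 3
+1 pad (align 2)
@4: dst [8B, align 2] → 12
@12: version [1B, align 1] → 13
@13: checksum [1B, align 1] → 14
@14: magic [1B, align 1] → 15
@15: ttl [1B, align 1] → 16
@16: port [8B, align 2] → 24
@24: length [4B, align 2] → 28
@28: seq [1B, align 1] → 29
+1 pad (align 2)
@30: ack [8B, align 2] → 38
@38: payload_len [4B, align 2] → 42
size 42, align 2

42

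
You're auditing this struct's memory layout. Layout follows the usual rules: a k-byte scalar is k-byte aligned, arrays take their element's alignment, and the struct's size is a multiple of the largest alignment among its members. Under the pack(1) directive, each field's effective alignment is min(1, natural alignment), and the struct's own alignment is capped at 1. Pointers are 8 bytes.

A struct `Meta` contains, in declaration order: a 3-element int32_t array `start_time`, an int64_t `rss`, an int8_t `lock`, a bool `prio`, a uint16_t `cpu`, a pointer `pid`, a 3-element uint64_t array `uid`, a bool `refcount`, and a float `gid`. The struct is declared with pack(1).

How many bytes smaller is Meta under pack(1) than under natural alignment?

natural layout:
  start_time at 0 (size 12, align 4) → ends 12
  pad 4 to align 8 for rss
  rss at 16 (size 8, align 8) → ends 24
  lock at 24 (size 1, align 1) → ends 25
  prio at 25 (size 1, align 1) → ends 26
  cpu at 26 (size 2, align 2) → ends 28
  pad 4 to align 8 for pid
  pid at 32 (size 8, align 8) → ends 40
  uid at 40 (size 24, align 8) → ends 64
  refcount at 64 (size 1, align 1) → ends 65
  pad 3 to align 4 for gid
  gid at 68 (size 4, align 4) → ends 72
  total 72 bytes, alignment 8
packed(1) layout:
  start_time at 0 (size 12, align 1) → ends 12
  rss at 12 (size 8, align 1) → ends 20
  lock at 20 (size 1, align 1) → ends 21
  prio at 21 (size 1, align 1) → ends 22
  cpu at 22 (size 2, align 1) → ends 24
  pid at 24 (size 8, align 1) → ends 32
  uid at 32 (size 24, align 1) → ends 56
  refcount at 56 (size 1, align 1) → ends 57
  gid at 57 (size 4, align 1) → ends 61
  total 61 bytes, alignment 1
72 − 61 = 11

11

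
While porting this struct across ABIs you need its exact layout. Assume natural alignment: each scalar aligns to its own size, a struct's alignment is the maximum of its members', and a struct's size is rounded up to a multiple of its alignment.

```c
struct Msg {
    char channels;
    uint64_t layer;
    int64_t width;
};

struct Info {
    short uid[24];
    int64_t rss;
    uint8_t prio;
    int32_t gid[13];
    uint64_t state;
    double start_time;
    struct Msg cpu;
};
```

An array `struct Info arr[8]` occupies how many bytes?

Msg: 0..1  channels  (1B, 1-aligned); 1..8  -- padding (7B); 8..16  layer  (8B, 8-aligned); 16..24  width  (8B, 8-aligned); sizeof = 24, alignof = 8
0..48  uid  (48B, 2-aligned)
48..56  rss  (8B, 8-aligned)
56..57  prio  (1B, 1-aligned)
57..60  -- padding (3B)
60..112  gid  (52B, 4-aligned)
112..120  state  (8B, 8-aligned)
120..128  start_time  (8B, 8-aligned)
128..152  cpu  (24B, 8-aligned)
sizeof = 152, alignof = 8
array of 8: 8 × 152 = 1216

1216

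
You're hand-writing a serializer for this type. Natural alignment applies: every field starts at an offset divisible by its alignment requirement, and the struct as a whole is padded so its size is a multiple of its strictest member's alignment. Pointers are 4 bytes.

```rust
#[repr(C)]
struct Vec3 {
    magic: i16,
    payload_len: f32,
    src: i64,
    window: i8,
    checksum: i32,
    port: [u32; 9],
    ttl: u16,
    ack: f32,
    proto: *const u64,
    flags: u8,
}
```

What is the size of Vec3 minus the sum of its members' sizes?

14

@0: magic [2B, align 2] → 2
+2 pad (align 4)
@4: payload_len [4B, align 4] → 8
@8: src [8B, align 8] → 16
@16: window [1B, align 1] → 17
+3 pad (align 4)
@20: checksum [4B, align 4] → 24
@24: port [36B, align 4] → 60
@60: ttl [2B, align 2] → 62
+2 pad (align 4)
@64: ack [4B, align 4] → 68
@68: proto [4B, align 4] → 72
@72: flags [1B, align 1] → 73
+7 tail pad (align 8)
size 80, align 8
data bytes 66, size 80 → padding 14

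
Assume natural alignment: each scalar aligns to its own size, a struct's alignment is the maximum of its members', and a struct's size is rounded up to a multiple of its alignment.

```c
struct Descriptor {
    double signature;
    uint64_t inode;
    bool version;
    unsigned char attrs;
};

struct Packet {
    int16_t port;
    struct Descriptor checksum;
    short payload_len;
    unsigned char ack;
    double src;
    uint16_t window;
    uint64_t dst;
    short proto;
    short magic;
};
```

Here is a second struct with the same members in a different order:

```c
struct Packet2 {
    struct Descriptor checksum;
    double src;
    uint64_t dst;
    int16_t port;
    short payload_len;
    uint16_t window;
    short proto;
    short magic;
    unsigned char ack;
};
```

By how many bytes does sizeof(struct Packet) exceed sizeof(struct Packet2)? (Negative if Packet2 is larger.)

Descriptor: 0..8  signature  (8B, 8-aligned); 8..16  inode  (8B, 8-aligned); 16..17  version  (1B, 1-aligned); 17..18  attrs  (1B, 1-aligned); 18..24  -- tail padding (6B); sizeof = 24, alignof = 8
0..2  port  (2B, 2-aligned)
2..8  -- padding (6B)
8..32  checksum  (24B, 8-aligned)
32..34  payload_len  (2B, 2-aligned)
34..35  ack  (1B, 1-aligned)
35..40  -- padding (5B)
40..48  src  (8B, 8-aligned)
48..50  window  (2B, 2-aligned)
50..56  -- padding (6B)
56..64  dst  (8B, 8-aligned)
64..66  proto  (2B, 2-aligned)
66..68  magic  (2B, 2-aligned)
68..72  -- tail padding (4B)
sizeof = 72, alignof = 8
— Packet2 —
0..24  checksum  (24B, 8-aligned)
24..32  src  (8B, 8-aligned)
32..40  dst  (8B, 8-aligned)
40..42  port  (2B, 2-aligned)
42..44  payload_len  (2B, 2-aligned)
44..46  window  (2B, 2-aligned)
46..48  proto  (2B, 2-aligned)
48..50  magic  (2B, 2-aligned)
50..51  ack  (1B, 1-aligned)
51..56  -- tail padding (5B)
sizeof = 56, alignof = 8
72 − 56 = 16

16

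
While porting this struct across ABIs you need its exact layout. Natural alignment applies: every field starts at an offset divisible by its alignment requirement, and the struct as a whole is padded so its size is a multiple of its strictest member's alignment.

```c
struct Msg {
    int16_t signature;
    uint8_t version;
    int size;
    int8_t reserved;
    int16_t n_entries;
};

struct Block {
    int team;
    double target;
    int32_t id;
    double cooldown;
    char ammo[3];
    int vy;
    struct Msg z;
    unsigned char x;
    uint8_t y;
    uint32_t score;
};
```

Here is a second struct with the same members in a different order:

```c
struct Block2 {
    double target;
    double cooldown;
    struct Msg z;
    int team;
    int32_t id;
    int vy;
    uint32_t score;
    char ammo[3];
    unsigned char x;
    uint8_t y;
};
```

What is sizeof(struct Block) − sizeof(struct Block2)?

8

Msg: signature at 0 (size 2, align 2) → ends 2; version at 2 (size 1, align 1) → ends 3; pad 1 to align 4 for size; size at 4 (size 4, align 4) → ends 8; reserved at 8 (size 1, align 1) → ends 9; pad 1 to align 2 for n_entries; n_entries at 10 (size 2, align 2) → ends 12; total 12 bytes, alignment 4
team at 0 (size 4, align 4) → ends 4
pad 4 to align 8 for target
target at 8 (size 8, align 8) → ends 16
id at 16 (size 4, align 4) → ends 20
pad 4 to align 8 for cooldown
cooldown at 24 (size 8, align 8) → ends 32
ammo at 32 (size 3, align 1) → ends 35
pad 1 to align 4 for vy
vy at 36 (size 4, align 4) → ends 40
z at 40 (size 12, align 4) → ends 52
x at 52 (size 1, align 1) → ends 53
y at 53 (size 1, align 1) → ends 54
pad 2 to align 4 for score
score at 56 (size 4, align 4) → ends 60
tail pad 4 to reach multiple of 8
total 64 bytes, alignment 8
— Block2 —
target at 0 (size 8, align 8) → ends 8
cooldown at 8 (size 8, align 8) → ends 16
z at 16 (size 12, align 4) → ends 28
team at 28 (size 4, align 4) → ends 32
id at 32 (size 4, align 4) → ends 36
vy at 36 (size 4, align 4) → ends 40
score at 40 (size 4, align 4) → ends 44
ammo at 44 (size 3, align 1) → ends 47
x at 47 (size 1, align 1) → ends 48
y at 48 (size 1, align 1) → ends 49
tail pad 7 to reach multiple of 8
total 56 bytes, alignment 8
64 − 56 = 8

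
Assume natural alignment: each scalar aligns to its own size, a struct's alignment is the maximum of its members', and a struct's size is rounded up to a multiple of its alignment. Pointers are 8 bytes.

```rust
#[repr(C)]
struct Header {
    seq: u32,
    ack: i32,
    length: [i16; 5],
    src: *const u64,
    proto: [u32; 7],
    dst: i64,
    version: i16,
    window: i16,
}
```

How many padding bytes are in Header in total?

14

@0: seq [4B, align 4] → 4
@4: ack [4B, align 4] → 8
@8: length [10B, align 2] → 18
+6 pad (align 8)
@24: src [8B, align 8] → 32
@32: proto [28B, align 4] → 60
+4 pad (align 8)
@64: dst [8B, align 8] → 72
@72: version [2B, align 2] → 74
@74: window [2B, align 2] → 76
+4 tail pad (align 8)
size 80, align 8
data bytes 66, size 80 → padding 14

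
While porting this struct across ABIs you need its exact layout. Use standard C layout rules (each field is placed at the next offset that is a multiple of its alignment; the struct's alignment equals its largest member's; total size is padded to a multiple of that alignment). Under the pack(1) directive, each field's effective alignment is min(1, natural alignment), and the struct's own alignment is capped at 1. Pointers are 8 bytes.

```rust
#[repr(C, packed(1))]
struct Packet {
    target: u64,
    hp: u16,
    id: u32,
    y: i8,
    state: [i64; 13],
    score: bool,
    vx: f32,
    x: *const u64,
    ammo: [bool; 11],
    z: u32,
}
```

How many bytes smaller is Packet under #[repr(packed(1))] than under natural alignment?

natural layout:
  target at 0 (size 8, align 8) → ends 8
  hp at 8 (size 2, align 2) → ends 10
  pad 2 to align 4 for id
  id at 12 (size 4, align 4) → ends 16
  y at 16 (size 1, align 1) → ends 17
  pad 7 to align 8 for state
  state at 24 (size 104, align 8) → ends 128
  score at 128 (size 1, align 1) → ends 129
  pad 3 to align 4 for vx
  vx at 132 (size 4, align 4) → ends 136
  x at 136 (size 8, align 8) → ends 144
  ammo at 144 (size 11, align 1) → ends 155
  pad 1 to align 4 for z
  z at 156 (size 4, align 4) → ends 160
  total 160 bytes, alignment 8
packed(1) layout:
  target at 0 (size 8, align 1) → ends 8
  hp at 8 (size 2, align 1) → ends 10
  id at 10 (size 4, align 1) → ends 14
  y at 14 (size 1, align 1) → ends 15
  state at 15 (size 104, align 1) → ends 119
  score at 119 (size 1, align 1) → ends 120
  vx at 120 (size 4, align 1) → ends 124
  x at 124 (size 8, align 1) → ends 132
  ammo at 132 (size 11, align 1) → ends 143
  z at 143 (size 4, align 1) → ends 147
  total 147 bytes, alignment 1
160 − 147 = 13

13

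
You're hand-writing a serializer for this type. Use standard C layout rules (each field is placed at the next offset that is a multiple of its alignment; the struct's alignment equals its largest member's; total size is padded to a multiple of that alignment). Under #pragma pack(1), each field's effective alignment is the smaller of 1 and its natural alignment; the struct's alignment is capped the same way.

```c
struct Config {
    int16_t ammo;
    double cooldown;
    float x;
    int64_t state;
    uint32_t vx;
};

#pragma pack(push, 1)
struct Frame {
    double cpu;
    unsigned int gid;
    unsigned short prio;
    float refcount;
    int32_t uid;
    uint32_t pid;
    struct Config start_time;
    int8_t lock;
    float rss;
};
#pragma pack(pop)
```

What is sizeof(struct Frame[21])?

Config: @0: ammo [2B, align 2] → 2; +6 pad (align 8); @8: cooldown [8B, align 8] → 16; @16: x [4B, align 4] → 20; +4 pad (align 8); @24: state [8B, align 8] → 32; @32: vx [4B, align 4] → 36; +4 tail pad (align 8); size 40, align 8
@0: cpu [8B, align 1] → 8
@8: gid [4B, align 1] → 12
@12: prio [2B, align 1] → 14
@14: refcount [4B, align 1] → 18
@18: uid [4B, align 1] → 22
@22: pid [4B, align 1] → 26
@26: start_time [40B, align 1] → 66
@66: lock [1B, align 1] → 67
@67: rss [4B, align 1] → 71
size 71, align 1
array of 21: 21 × 71 = 1491

1491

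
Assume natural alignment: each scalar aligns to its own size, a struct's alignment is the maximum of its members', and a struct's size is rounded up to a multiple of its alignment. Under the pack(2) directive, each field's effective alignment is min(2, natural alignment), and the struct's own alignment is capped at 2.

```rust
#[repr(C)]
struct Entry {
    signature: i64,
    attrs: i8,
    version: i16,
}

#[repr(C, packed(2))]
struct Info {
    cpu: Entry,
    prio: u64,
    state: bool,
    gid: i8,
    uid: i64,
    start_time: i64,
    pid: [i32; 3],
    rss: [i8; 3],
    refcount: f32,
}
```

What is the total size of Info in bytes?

62 bytes

Entry: @0: signature [8B, align 8] → 8; @8: attrs [1B, align 1] → 9; +1 pad (align 2); @10: version [2B, align 2] → 12; +4 tail pad (align 8); size 16, align 8
@0: cpu [16B, align 2] → 16
@16: prio [8B, align 2] → 24
@24: state [1B, align 1] → 25
@25: gid [1B, align 1] → 26
@26: uid [8B, align 2] → 34
@34: start_time [8B, align 2] → 42
@42: pid [12B, align 2] → 54
@54: rss [3B, align 1] → 57
+1 pad (align 2)
@58: refcount [4B, align 2] → 62
size 62, align 2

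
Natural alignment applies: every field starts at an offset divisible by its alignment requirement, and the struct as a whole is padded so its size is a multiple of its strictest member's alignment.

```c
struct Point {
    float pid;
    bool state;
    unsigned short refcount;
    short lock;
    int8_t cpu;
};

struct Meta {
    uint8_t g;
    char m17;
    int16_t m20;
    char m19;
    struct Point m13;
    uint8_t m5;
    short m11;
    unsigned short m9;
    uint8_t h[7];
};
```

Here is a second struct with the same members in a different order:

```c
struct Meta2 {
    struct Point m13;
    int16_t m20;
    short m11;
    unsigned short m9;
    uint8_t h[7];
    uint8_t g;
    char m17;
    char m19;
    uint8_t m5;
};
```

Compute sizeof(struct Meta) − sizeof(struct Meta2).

Point: @0: pid [4B, align 4] → 4; @4: state [1B, align 1] → 5; +1 pad (align 2); @6: refcount [2B, align 2] → 8; @8: lock [2B, align 2] → 10; @10: cpu [1B, align 1] → 11; +1 tail pad (align 4); size 12, align 4
@0: g [1B, align 1] → 1
@1: m17 [1B, align 1] → 2
@2: m20 [2B, align 2] → 4
@4: m19 [1B, align 1] → 5
+3 pad (align 4)
@8: m13 [12B, align 4] → 20
@20: m5 [1B, align 1] → 21
+1 pad (align 2)
@22: m11 [2B, align 2] → 24
@24: m9 [2B, align 2] → 26
@26: h [7B, align 1] → 33
+3 tail pad (align 4)
size 36, align 4
— Meta2 —
@0: m13 [12B, align 4] → 12
@12: m20 [2B, align 2] → 14
@14: m11 [2B, align 2] → 16
@16: m9 [2B, align 2] → 18
@18: h [7B, align 1] → 25
@25: g [1B, align 1] → 26
@26: m17 [1B, align 1] → 27
@27: m19 [1B, align 1] → 28
@28: m5 [1B, align 1] → 29
+3 tail pad (align 4)
size 32, align 4
36 − 32 = 4

4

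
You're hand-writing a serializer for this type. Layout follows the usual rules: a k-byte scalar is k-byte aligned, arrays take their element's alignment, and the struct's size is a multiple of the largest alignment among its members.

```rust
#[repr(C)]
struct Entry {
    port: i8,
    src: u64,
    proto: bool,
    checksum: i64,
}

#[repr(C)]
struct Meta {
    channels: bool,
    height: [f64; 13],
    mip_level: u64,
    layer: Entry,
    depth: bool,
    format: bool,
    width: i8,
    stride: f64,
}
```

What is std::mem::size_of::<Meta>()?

168

Entry: @0: port [1B, align 1] → 1; +7 pad (align 8); @8: src [8B, align 8] → 16; @16: proto [1B, align 1] → 17; +7 pad (align 8); @24: checksum [8B, align 8] → 32; size 32, align 8
@0: channels [1B, align 1] → 1
+7 pad (align 8)
@8: height [104B, align 8] → 112
@112: mip_level [8B, align 8] → 120
@120: layer [32B, align 8] → 152
@152: depth [1B, align 1] → 153
@153: format [1B, align 1] → 154
@154: width [1B, align 1] → 155
+5 pad (align 8)
@160: stride [8B, align 8] → 168
size 168, align 8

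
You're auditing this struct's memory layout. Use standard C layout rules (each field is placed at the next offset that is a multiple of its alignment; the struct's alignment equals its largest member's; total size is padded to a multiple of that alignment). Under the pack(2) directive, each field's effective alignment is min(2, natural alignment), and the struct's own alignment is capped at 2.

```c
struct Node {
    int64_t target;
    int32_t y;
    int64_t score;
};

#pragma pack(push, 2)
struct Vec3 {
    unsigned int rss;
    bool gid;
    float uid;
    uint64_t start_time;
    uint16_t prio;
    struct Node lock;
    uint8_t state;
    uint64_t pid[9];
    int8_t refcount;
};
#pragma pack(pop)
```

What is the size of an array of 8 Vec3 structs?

Node: @0: target [8B, align 8] → 8; @8: y [4B, align 4] → 12; +4 pad (align 8); @16: score [8B, align 8] → 24; size 24, align 8
@0: rss [4B, align 2] → 4
@4: gid [1B, align 1] → 5
+1 pad (align 2)
@6: uid [4B, align 2] → 10
@10: start_time [8B, align 2] → 18
@18: prio [2B, align 2] → 20
@20: lock [24B, align 2] → 44
@44: state [1B, align 1] → 45
+1 pad (align 2)
@46: pid [72B, align 2] → 118
@118: refcount [1B, align 1] → 119
+1 tail pad (align 2)
size 120, align 2
array of 8: 8 × 120 = 960

960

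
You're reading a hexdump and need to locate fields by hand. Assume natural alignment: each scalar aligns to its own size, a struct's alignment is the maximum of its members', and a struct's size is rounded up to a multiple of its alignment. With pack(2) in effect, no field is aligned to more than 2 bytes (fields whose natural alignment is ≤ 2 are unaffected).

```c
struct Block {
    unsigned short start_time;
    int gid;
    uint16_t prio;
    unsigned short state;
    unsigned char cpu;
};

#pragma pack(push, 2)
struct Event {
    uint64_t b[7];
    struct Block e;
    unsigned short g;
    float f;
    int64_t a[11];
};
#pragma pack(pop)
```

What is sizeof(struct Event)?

Block: @0: start_time [2B, align 2] → 2; +2 pad (align 4); @4: gid [4B, align 4] → 8; @8: prio [2B, align 2] → 10; @10: state [2B, align 2] → 12; @12: cpu [1B, align 1] → 13; +3 tail pad (align 4); size 16, align 4
@0: b [56B, align 2] → 56
@56: e [16B, align 2] → 72
@72: g [2B, align 2] → 74
@74: f [4B, align 2] → 78
@78: a [88B, align 2] → 166
size 166, align 2

166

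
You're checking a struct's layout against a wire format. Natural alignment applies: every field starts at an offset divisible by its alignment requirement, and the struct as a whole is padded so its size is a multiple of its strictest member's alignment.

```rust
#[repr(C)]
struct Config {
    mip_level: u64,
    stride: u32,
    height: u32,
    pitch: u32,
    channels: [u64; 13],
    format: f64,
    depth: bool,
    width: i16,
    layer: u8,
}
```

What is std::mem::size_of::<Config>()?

@0: mip_level [8B, align 8] → 8
@8: stride [4B, align 4] → 12
@12: height [4B, align 4] → 16
@16: pitch [4B, align 4] → 20
+4 pad (align 8)
@24: channels [104B, align 8] → 128
@128: format [8B, align 8] → 136
@136: depth [1B, align 1] → 137
+1 pad (align 2)
@138: width [2B, align 2] → 140
@140: layer [1B, align 1] → 141
+3 tail pad (align 8)
size 144, align 8

144 bytes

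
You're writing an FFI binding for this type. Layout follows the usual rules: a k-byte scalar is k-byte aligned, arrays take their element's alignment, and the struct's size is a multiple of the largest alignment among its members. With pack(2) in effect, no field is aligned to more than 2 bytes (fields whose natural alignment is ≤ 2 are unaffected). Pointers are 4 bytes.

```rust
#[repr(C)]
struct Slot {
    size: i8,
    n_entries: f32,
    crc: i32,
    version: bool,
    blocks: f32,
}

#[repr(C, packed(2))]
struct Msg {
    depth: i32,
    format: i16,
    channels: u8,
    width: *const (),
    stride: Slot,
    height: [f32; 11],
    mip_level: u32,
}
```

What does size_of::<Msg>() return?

80 bytes

Slot: 0..1  size  (1B, 1-aligned); 1..4  -- padding (3B); 4..8  n_entries  (4B, 4-aligned); 8..12  crc  (4B, 4-aligned); 12..13  version  (1B, 1-aligned); 13..16  -- padding (3B); 16..20  blocks  (4B, 4-aligned); sizeof = 20, alignof = 4
0..4  depth  (4B, 2-aligned)
4..6  format  (2B, 2-aligned)
6..7  channels  (1B, 1-aligned)
7..8  -- padding (1B)
8..12  width  (4B, 2-aligned)
12..32  stride  (20B, 2-aligned)
32..76  height  (44B, 2-aligned)
76..80  mip_level  (4B, 2-aligned)
sizeof = 80, alignof = 2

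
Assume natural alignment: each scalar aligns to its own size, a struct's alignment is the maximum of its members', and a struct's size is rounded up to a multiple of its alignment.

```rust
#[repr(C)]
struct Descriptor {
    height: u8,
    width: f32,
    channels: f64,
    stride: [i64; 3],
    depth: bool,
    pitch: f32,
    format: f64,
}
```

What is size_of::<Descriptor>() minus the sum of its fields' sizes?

@0: height [1B, align 1] → 1
+3 pad (align 4)
@4: width [4B, align 4] → 8
@8: channels [8B, align 8] → 16
@16: stride [24B, align 8] → 40
@40: depth [1B, align 1] → 41
+3 pad (align 4)
@44: pitch [4B, align 4] → 48
@48: format [8B, align 8] → 56
size 56, align 8
data bytes 50, size 56 → padding 6

6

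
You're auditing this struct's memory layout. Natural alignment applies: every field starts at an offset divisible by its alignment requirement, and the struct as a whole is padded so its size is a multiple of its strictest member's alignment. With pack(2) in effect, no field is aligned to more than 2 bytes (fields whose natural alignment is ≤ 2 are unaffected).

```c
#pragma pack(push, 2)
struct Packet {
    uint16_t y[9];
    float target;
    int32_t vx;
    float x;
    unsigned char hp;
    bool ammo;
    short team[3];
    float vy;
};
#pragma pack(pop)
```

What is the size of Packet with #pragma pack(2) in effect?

42

@0: y [18B, align 2] → 18
@18: target [4B, align 2] → 22
@22: vx [4B, align 2] → 26
@26: x [4B, align 2] → 30
@30: hp [1B, align 1] → 31
@31: ammo [1B, align 1] → 32
@32: team [6B, align 2] → 38
@38: vy [4B, align 2] → 42
size 42, align 2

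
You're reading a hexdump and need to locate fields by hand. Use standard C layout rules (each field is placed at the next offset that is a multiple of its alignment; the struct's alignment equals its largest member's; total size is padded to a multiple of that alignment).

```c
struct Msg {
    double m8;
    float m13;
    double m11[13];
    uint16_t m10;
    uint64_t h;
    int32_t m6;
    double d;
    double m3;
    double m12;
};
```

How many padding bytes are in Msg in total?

14

@0: m8 [8B, align 8] → 8
@8: m13 [4B, align 4] → 12
+4 pad (align 8)
@16: m11 [104B, align 8] → 120
@120: m10 [2B, align 2] → 122
+6 pad (align 8)
@128: h [8B, align 8] → 136
@136: m6 [4B, align 4] → 140
+4 pad (align 8)
@144: d [8B, align 8] → 152
@152: m3 [8B, align 8] → 160
@160: m12 [8B, align 8] → 168
size 168, align 8
data bytes 154, size 168 → padding 14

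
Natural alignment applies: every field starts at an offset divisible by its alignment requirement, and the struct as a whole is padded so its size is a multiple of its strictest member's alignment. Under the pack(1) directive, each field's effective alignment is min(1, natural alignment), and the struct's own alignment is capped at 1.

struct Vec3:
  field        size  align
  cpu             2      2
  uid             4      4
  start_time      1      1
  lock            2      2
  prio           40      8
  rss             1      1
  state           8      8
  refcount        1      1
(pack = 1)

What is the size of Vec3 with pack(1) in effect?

59

cpu at 0 (size 2, align 1) → ends 2
uid at 2 (size 4, align 1) → ends 6
start_time at 6 (size 1, align 1) → ends 7
lock at 7 (size 2, align 1) → ends 9
prio at 9 (size 40, align 1) → ends 49
rss at 49 (size 1, align 1) → ends 50
state at 50 (size 8, align 1) → ends 58
refcount at 58 (size 1, align 1) → ends 59
total 59 bytes, alignment 1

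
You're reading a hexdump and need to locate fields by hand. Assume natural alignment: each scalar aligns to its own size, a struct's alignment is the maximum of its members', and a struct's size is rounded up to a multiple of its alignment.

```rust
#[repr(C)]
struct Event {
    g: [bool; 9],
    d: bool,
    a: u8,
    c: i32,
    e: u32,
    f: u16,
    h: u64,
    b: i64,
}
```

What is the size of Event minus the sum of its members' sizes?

g at 0 (size 9, align 1) → ends 9
d at 9 (size 1, align 1) → ends 10
a at 10 (size 1, align 1) → ends 11
pad 1 to align 4 for c
c at 12 (size 4, align 4) → ends 16
e at 16 (size 4, align 4) → ends 20
f at 20 (size 2, align 2) → ends 22
pad 2 to align 8 for h
h at 24 (size 8, align 8) → ends 32
b at 32 (size 8, align 8) → ends 40
total 40 bytes, alignment 8
data bytes 37, size 40 → padding 3

3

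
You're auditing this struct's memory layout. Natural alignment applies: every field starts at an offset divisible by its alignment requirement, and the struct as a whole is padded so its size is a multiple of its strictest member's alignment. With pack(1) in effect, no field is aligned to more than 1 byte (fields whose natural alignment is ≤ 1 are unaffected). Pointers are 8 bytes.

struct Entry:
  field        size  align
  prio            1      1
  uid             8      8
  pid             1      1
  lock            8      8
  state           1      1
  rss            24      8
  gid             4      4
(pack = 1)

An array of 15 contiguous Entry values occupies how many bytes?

705

prio at 0 (size 1, align 1) → ends 1
uid at 1 (size 8, align 1) → ends 9
pid at 9 (size 1, align 1) → ends 10
lock at 10 (size 8, align 1) → ends 18
state at 18 (size 1, align 1) → ends 19
rss at 19 (size 24, align 1) → ends 43
gid at 43 (size 4, align 1) → ends 47
total 47 bytes, alignment 1
array of 15: 15 × 47 = 705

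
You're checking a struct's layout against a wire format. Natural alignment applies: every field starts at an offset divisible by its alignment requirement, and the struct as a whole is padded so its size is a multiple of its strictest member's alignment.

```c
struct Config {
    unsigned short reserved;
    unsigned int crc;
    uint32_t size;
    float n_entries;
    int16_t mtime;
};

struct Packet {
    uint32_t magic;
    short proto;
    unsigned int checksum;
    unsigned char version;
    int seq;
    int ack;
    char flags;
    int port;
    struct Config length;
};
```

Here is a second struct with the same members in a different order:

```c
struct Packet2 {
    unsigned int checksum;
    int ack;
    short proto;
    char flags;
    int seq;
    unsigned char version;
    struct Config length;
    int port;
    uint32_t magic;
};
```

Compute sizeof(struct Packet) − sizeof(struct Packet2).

Config: reserved at 0 (size 2, align 2) → ends 2; pad 2 to align 4 for crc; crc at 4 (size 4, align 4) → ends 8; size at 8 (size 4, align 4) → ends 12; n_entries at 12 (size 4, align 4) → ends 16; mtime at 16 (size 2, align 2) → ends 18; tail pad 2 to reach multiple of 4; total 20 bytes, alignment 4
magic at 0 (size 4, align 4) → ends 4
proto at 4 (size 2, align 2) → ends 6
pad 2 to align 4 for checksum
checksum at 8 (size 4, align 4) → ends 12
version at 12 (size 1, align 1) → ends 13
pad 3 to align 4 for seq
seq at 16 (size 4, align 4) → ends 20
ack at 20 (size 4, align 4) → ends 24
flags at 24 (size 1, align 1) → ends 25
pad 3 to align 4 for port
port at 28 (size 4, align 4) → ends 32
length at 32 (size 20, align 4) → ends 52
total 52 bytes, alignment 4
— Packet2 —
checksum at 0 (size 4, align 4) → ends 4
ack at 4 (size 4, align 4) → ends 8
proto at 8 (size 2, align 2) → ends 10
flags at 10 (size 1, align 1) → ends 11
pad 1 to align 4 for seq
seq at 12 (size 4, align 4) → ends 16
version at 16 (size 1, align 1) → ends 17
pad 3 to align 4 for length
length at 20 (size 20, align 4) → ends 40
port at 40 (size 4, align 4) → ends 44
magic at 44 (size 4, align 4) → ends 48
total 48 bytes, alignment 4
52 − 48 = 4

4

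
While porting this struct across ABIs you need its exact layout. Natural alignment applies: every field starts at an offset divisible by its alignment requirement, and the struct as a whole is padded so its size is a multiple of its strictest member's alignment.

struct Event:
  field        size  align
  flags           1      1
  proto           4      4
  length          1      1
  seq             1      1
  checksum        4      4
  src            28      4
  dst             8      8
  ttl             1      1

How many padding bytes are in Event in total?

16

@0: flags [1B, align 1] → 1
+3 pad (align 4)
@4: proto [4B, align 4] → 8
@8: length [1B, align 1] → 9
@9: seq [1B, align 1] → 10
+2 pad (align 4)
@12: checksum [4B, align 4] → 16
@16: src [28B, align 4] → 44
+4 pad (align 8)
@48: dst [8B, align 8] → 56
@56: ttl [1B, align 1] → 57
+7 tail pad (align 8)
size 64, align 8
data bytes 48, size 64 → padding 16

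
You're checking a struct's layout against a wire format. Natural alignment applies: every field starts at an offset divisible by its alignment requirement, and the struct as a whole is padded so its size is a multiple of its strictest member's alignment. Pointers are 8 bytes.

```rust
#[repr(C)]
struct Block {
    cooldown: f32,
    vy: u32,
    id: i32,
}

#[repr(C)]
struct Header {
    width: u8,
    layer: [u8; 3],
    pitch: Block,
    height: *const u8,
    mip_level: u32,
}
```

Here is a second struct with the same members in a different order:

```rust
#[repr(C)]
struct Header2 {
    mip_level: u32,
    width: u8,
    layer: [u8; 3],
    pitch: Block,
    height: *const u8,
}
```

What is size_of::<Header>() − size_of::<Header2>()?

0

Block: cooldown at 0 (size 4, align 4) → ends 4; vy at 4 (size 4, align 4) → ends 8; id at 8 (size 4, align 4) → ends 12; total 12 bytes, alignment 4
width at 0 (size 1, align 1) → ends 1
layer at 1 (size 3, align 1) → ends 4
pitch at 4 (size 12, align 4) → ends 16
height at 16 (size 8, align 8) → ends 24
mip_level at 24 (size 4, align 4) → ends 28
tail pad 4 to reach multiple of 8
total 32 bytes, alignment 8
— Header2 —
mip_level at 0 (size 4, align 4) → ends 4
width at 4 (size 1, align 1) → ends 5
layer at 5 (size 3, align 1) → ends 8
pitch at 8 (size 12, align 4) → ends 20
pad 4 to align 8 for height
height at 24 (size 8, align 8) → ends 32
total 32 bytes, alignment 8
32 − 32 = 0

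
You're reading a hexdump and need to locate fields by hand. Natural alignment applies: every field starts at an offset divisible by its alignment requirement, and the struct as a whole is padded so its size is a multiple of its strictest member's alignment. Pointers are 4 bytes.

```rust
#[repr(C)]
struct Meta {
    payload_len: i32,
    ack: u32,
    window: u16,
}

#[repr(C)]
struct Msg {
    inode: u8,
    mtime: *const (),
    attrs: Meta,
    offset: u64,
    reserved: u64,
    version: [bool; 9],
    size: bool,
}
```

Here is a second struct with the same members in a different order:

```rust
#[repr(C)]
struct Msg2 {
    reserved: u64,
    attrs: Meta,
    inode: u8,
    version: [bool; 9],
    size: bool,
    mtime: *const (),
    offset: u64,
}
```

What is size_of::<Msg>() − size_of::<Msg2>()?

Meta: @0: payload_len [4B, align 4] → 4; @4: ack [4B, align 4] → 8; @8: window [2B, align 2] → 10; +2 tail pad (align 4); size 12, align 4
@0: inode [1B, align 1] → 1
+3 pad (align 4)
@4: mtime [4B, align 4] → 8
@8: attrs [12B, align 4] → 20
+4 pad (align 8)
@24: offset [8B, align 8] → 32
@32: reserved [8B, align 8] → 40
@40: version [9B, align 1] → 49
@49: size [1B, align 1] → 50
+6 tail pad (align 8)
size 56, align 8
— Msg2 —
@0: reserved [8B, align 8] → 8
@8: attrs [12B, align 4] → 20
@20: inode [1B, align 1] → 21
@21: version [9B, align 1] → 30
@30: size [1B, align 1] → 31
+1 pad (align 4)
@32: mtime [4B, align 4] → 36
+4 pad (align 8)
@40: offset [8B, align 8] → 48
size 48, align 8
56 − 48 = 8

8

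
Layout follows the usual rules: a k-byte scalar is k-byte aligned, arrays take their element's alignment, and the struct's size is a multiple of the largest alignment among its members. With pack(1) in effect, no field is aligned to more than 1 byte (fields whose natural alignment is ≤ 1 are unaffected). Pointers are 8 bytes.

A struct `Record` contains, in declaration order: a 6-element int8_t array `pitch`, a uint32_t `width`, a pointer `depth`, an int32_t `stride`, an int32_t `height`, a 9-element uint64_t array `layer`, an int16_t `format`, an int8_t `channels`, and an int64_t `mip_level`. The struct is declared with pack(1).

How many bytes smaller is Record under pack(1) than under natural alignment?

natural layout:
  pitch at 0 (size 6, align 1) → ends 6
  pad 2 to align 4 for width
  width at 8 (size 4, align 4) → ends 12
  pad 4 to align 8 for depth
  depth at 16 (size 8, align 8) → ends 24
  stride at 24 (size 4, align 4) → ends 28
  height at 28 (size 4, align 4) → ends 32
  layer at 32 (size 72, align 8) → ends 104
  format at 104 (size 2, align 2) → ends 106
  channels at 106 (size 1, align 1) → ends 107
  pad 5 to align 8 for mip_level
  mip_level at 112 (size 8, align 8) → ends 120
  total 120 bytes, alignment 8
packed(1) layout:
  pitch at 0 (size 6, align 1) → ends 6
  width at 6 (size 4, align 1) → ends 10
  depth at 10 (size 8, align 1) → ends 18
  stride at 18 (size 4, align 1) → ends 22
  height at 22 (size 4, align 1) → ends 26
  layer at 26 (size 72, align 1) → ends 98
  format at 98 (size 2, align 1) → ends 100
  channels at 100 (size 1, align 1) → ends 101
  mip_level at 101 (size 8, align 1) → ends 109
  total 109 bytes, alignment 1
120 − 109 = 11

11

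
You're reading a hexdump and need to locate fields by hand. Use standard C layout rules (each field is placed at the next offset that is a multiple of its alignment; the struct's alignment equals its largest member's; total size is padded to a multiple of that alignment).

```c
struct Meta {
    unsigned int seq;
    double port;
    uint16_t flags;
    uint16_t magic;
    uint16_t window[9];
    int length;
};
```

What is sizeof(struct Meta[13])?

0..4  seq  (4B, 4-aligned)
4..8  -- padding (4B)
8..16  port  (8B, 8-aligned)
16..18  flags  (2B, 2-aligned)
18..20  magic  (2B, 2-aligned)
20..38  window  (18B, 2-aligned)
38..40  -- padding (2B)
40..44  length  (4B, 4-aligned)
44..48  -- tail padding (4B)
sizeof = 48, alignof = 8
array of 13: 13 × 48 = 624

624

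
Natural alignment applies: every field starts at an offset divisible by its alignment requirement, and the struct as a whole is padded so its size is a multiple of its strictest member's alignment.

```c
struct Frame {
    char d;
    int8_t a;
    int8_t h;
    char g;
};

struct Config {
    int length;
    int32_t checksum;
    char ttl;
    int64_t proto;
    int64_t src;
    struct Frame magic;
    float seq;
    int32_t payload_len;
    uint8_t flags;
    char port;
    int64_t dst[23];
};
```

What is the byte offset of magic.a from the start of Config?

Frame: @0: d [1B, align 1] → 1; @1: a [1B, align 1] → 2; @2: h [1B, align 1] → 3; @3: g [1B, align 1] → 4; size 4, align 1
@0: length [4B, align 4] → 4
@4: checksum [4B, align 4] → 8
@8: ttl [1B, align 1] → 9
+7 pad (align 8)
@16: proto [8B, align 8] → 24
@24: src [8B, align 8] → 32
@32: magic [4B, align 1] → 36
within Frame: a at 1
32 + 1 = 33

33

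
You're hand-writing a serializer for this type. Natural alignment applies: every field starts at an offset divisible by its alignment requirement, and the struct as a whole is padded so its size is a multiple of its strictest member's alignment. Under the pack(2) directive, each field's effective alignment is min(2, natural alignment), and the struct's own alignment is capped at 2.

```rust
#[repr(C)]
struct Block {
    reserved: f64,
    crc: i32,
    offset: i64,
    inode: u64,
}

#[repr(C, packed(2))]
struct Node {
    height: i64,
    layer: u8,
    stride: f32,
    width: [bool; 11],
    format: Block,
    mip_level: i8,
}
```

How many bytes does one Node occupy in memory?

Block: @0: reserved [8B, align 8] → 8; @8: crc [4B, align 4] → 12; +4 pad (align 8); @16: offset [8B, align 8] → 24; @24: inode [8B, align 8] → 32; size 32, align 8
@0: height [8B, align 2] → 8
@8: layer [1B, align 1] → 9
+1 pad (align 2)
@10: stride [4B, align 2] → 14
@14: width [11B, align 1] → 25
+1 pad (align 2)
@26: format [32B, align 2] → 58
@58: mip_level [1B, align 1] → 59
+1 tail pad (align 2)
size 60, align 2

60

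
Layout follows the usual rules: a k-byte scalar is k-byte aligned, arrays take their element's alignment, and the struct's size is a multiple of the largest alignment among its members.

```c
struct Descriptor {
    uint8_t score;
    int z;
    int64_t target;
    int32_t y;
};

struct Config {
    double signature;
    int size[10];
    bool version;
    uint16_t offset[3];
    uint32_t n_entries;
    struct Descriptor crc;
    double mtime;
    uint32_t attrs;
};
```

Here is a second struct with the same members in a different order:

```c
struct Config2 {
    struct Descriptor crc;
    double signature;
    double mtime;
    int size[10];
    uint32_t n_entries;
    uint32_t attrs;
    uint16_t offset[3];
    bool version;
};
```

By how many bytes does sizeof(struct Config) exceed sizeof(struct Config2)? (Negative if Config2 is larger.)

8

Descriptor: score at 0 (size 1, align 1) → ends 1; pad 3 to align 4 for z; z at 4 (size 4, align 4) → ends 8; target at 8 (size 8, align 8) → ends 16; y at 16 (size 4, align 4) → ends 20; tail pad 4 to reach multiple of 8; total 24 bytes, alignment 8
signature at 0 (size 8, align 8) → ends 8
size at 8 (size 40, align 4) → ends 48
version at 48 (size 1, align 1) → ends 49
pad 1 to align 2 for offset
offset at 50 (size 6, align 2) → ends 56
n_entries at 56 (size 4, align 4) → ends 60
pad 4 to align 8 for crc
crc at 64 (size 24, align 8) → ends 88
mtime at 88 (size 8, align 8) → ends 96
attrs at 96 (size 4, align 4) → ends 100
tail pad 4 to reach multiple of 8
total 104 bytes, alignment 8
— Config2 —
crc at 0 (size 24, align 8) → ends 24
signature at 24 (size 8, align 8) → ends 32
mtime at 32 (size 8, align 8) → ends 40
size at 40 (size 40, align 4) → ends 80
n_entries at 80 (size 4, align 4) → ends 84
attrs at 84 (size 4, align 4) → ends 88
offset at 88 (size 6, align 2) → ends 94
version at 94 (size 1, align 1) → ends 95
tail pad 1 to reach multiple of 8
total 96 bytes, alignment 8
104 − 96 = 8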